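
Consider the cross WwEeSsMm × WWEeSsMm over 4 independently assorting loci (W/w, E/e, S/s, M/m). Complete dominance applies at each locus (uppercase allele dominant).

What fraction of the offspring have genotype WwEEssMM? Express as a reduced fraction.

P(WwEEssMM) = 1/128

WwEeSsMm gametes: WESM×1, WESm×1, WEsM×1, WEsm×1, WeSM×1, WeSm×1, WesM×1, Wesm×1, wESM×1, wESm×1, wEsM×1, wEsm×1, weSM×1, weSm×1, wesM×1, wesm×1
WWEeSsMm gametes: WESM×2, WESm×2, WEsM×2, WEsm×2, WeSM×2, WeSm×2, WesM×2, Wesm×2
WwEeSsMm×WWEeSsMm grid (16·16=256): WWEESSMM=2 WWEESSMm=4 WWEESSmm=2 WWEESsMM=4 WWEESsMm=8 WWEESsmm=4 WWEEssMM=2 WWEEssMm=4 WWEEssmm=2 WWEeSSMM=4 WWEeSSMm=8 WWEeSSmm=4 WWEeSsMM=8 WWEeSsMm=16 WWEeSsmm=8 WWEessMM=4 WWEessMm=8 WWEessmm=4 WWeeSSMM=2 WWeeSSMm=4 WWeeSSmm=2 WWeeSsMM=4 WWeeSsMm=8 WWeeSsmm=4 WWeessMM=2 WWeessMm=4 WWeessmm=2 WwEESSMM=2 WwEESSMm=4 WwEESSmm=2 WwEESsMM=4 WwEESsMm=8 WwEESsmm=4 WwEEssMM=2 WwEEssMm=4 WwEEssmm=2 WwEeSSMM=4 WwEeSSMm=8 WwEeSSmm=4 WwEeSsMM=8 WwEeSsMm=16 WwEeSsmm=8 WwEessMM=4 WwEessMm=8 WwEessmm=4 WweeSSMM=2 WweeSSMm=4 WweeSSmm=2 WweeSsMM=4 WweeSsMm=8 WweeSsmm=4 WweessMM=2 WweessMm=4 Wweessmm=2
WwEEssMM hits 2/256; gcd=2; 2÷2/256÷2 = 1/128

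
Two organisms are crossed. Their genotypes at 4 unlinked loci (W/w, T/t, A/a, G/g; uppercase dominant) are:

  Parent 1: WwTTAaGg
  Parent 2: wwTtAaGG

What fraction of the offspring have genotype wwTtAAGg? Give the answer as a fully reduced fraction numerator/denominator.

WwTTAaGg gametes: WTAG×2, WTAg×2, WTaG×2, WTag×2, wTAG×2, wTAg×2, wTaG×2, wTag×2
wwTtAaGG gametes: wTAG×4, wTaG×4, wtAG×4, wtaG×4
WwTTAaGg×wwTtAaGG grid (16·16=256): WwTTAAGG=8 WwTTAAGg=8 WwTTAaGG=16 WwTTAaGg=16 WwTTaaGG=8 WwTTaaGg=8 WwTtAAGG=8 WwTtAAGg=8 WwTtAaGG=16 WwTtAaGg=16 WwTtaaGG=8 WwTtaaGg=8 wwTTAAGG=8 wwTTAAGg=8 wwTTAaGG=16 wwTTAaGg=16 wwTTaaGG=8 wwTTaaGg=8 wwTtAAGG=8 wwTtAAGg=8 wwTtAaGG=16 wwTtAaGg=16 wwTtaaGG=8 wwTtaaGg=8
wwTtAAGg hits 8/256; gcd=8; 8÷8/256÷8 = 1/32

P(wwTtAAGg) = 1/32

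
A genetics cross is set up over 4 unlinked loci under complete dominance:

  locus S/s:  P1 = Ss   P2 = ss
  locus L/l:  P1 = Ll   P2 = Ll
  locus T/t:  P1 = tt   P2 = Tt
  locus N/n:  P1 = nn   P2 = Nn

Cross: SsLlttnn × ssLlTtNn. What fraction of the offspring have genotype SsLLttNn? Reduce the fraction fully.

SsLlttnn gametes: SLtn×4, Sltn×4, sLtn×4, sltn×4
ssLlTtNn gametes: sLTN×2, sLTn×2, sLtN×2, sLtn×2, slTN×2, slTn×2, sltN×2, sltn×2
SsLlttnn×ssLlTtNn grid (16·16=256): SsLLTtNn=8 SsLLTtnn=8 SsLLttNn=8 SsLLttnn=8 SsLlTtNn=16 SsLlTtnn=16 SsLlttNn=16 SsLlttnn=16 SsllTtNn=8 SsllTtnn=8 SsllttNn=8 Ssllttnn=8 ssLLTtNn=8 ssLLTtnn=8 ssLLttNn=8 ssLLttnn=8 ssLlTtNn=16 ssLlTtnn=16 ssLlttNn=16 ssLlttnn=16 ssllTtNn=8 ssllTtnn=8 ssllttNn=8 ssllttnn=8
SsLLttNn hits 8/256; gcd=8; 8÷8/256÷8 = 1/32

P(SsLLttNn) = 1/32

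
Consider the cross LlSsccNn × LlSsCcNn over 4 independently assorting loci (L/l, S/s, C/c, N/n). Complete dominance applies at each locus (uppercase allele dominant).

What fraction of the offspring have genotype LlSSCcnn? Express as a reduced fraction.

P(LlSSCcnn) = 1/64

LlSsccNn gametes: LScN×2, LScn×2, LscN×2, Lscn×2, lScN×2, lScn×2, lscN×2, lscn×2
LlSsCcNn gametes: LSCN×1, LSCn×1, LScN×1, LScn×1, LsCN×1, LsCn×1, LscN×1, Lscn×1, lSCN×1, lSCn×1, lScN×1, lScn×1, lsCN×1, lsCn×1, lscN×1, lscn×1
LlSsccNn×LlSsCcNn grid (16·16=256): LLSSCcNN=2 LLSSCcNn=4 LLSSCcnn=2 LLSSccNN=2 LLSSccNn=4 LLSSccnn=2 LLSsCcNN=4 LLSsCcNn=8 LLSsCcnn=4 LLSsccNN=4 LLSsccNn=8 LLSsccnn=4 LLssCcNN=2 LLssCcNn=4 LLssCcnn=2 LLssccNN=2 LLssccNn=4 LLssccnn=2 LlSSCcNN=4 LlSSCcNn=8 LlSSCcnn=4 LlSSccNN=4 LlSSccNn=8 LlSSccnn=4 LlSsCcNN=8 LlSsCcNn=16 LlSsCcnn=8 LlSsccNN=8 LlSsccNn=16 LlSsccnn=8 LlssCcNN=4 LlssCcNn=8 LlssCcnn=4 LlssccNN=4 LlssccNn=8 Llssccnn=4 llSSCcNN=2 llSSCcNn=4 llSSCcnn=2 llSSccNN=2 llSSccNn=4 llSSccnn=2 llSsCcNN=4 llSsCcNn=8 llSsCcnn=4 llSsccNN=4 llSsccNn=8 llSsccnn=4 llssCcNN=2 llssCcNn=4 llssCcnn=2 llssccNN=2 llssccNn=4 llssccnn=2
LlSSCcnn hits 4/256; gcd=4; 4÷4/256÷4 = 1/64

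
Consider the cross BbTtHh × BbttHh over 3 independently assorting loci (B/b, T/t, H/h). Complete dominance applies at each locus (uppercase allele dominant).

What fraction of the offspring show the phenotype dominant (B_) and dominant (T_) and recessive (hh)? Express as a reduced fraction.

BbTtHh gametes: BTH×1, BTh×1, BtH×1, Bth×1, bTH×1, bTh×1, btH×1, bth×1
BbttHh gametes: BtH×2, Bth×2, btH×2, bth×2
BbTtHh×BbttHh grid (8·8=64): BBTtHH=2 BBTtHh=4 BBTthh=2 BBttHH=2 BBttHh=4 BBtthh=2 BbTtHH=4 BbTtHh=8 BbTthh=4 BbttHH=4 BbttHh=8 Bbtthh=4 bbTtHH=2 bbTtHh=4 bbTthh=2 bbttHH=2 bbttHh=4 bbtthh=2
B_ T_ hh hits 6/64; gcd=2; 6÷2/64÷2 = 3/32

P(B_ T_ hh) = 3/32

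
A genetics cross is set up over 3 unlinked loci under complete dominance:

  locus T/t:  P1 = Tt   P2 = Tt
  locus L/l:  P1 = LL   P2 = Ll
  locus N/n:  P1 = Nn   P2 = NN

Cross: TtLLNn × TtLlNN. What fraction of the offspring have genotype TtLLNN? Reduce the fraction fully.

P(TtLLNN) = 1/8

TtLLNn gametes: TLN×2, TLn×2, tLN×2, tLn×2
TtLlNN gametes: TLN×2, TlN×2, tLN×2, tlN×2
TtLLNn×TtLlNN grid (8·8=64): TTLLNN=4 TTLLNn=4 TTLlNN=4 TTLlNn=4 TtLLNN=8 TtLLNn=8 TtLlNN=8 TtLlNn=8 ttLLNN=4 ttLLNn=4 ttLlNN=4 ttLlNn=4
TtLLNN hits 8/64; gcd=8; 8÷8/64÷8 = 1/8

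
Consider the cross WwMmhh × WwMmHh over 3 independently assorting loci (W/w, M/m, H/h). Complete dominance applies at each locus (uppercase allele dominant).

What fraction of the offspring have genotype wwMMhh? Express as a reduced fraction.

P(wwMMhh) = 1/32

WwMmhh gametes: WMh×2, Wmh×2, wMh×2, wmh×2
WwMmHh gametes: WMH×1, WMh×1, WmH×1, Wmh×1, wMH×1, wMh×1, wmH×1, wmh×1
WwMmhh×WwMmHh grid (8·8=64): WWMMHh=2 WWMMhh=2 WWMmHh=4 WWMmhh=4 WWmmHh=2 WWmmhh=2 WwMMHh=4 WwMMhh=4 WwMmHh=8 WwMmhh=8 WwmmHh=4 Wwmmhh=4 wwMMHh=2 wwMMhh=2 wwMmHh=4 wwMmhh=4 wwmmHh=2 wwmmhh=2
wwMMhh hits 2/64; gcd=2; 2÷2/64÷2 = 1/32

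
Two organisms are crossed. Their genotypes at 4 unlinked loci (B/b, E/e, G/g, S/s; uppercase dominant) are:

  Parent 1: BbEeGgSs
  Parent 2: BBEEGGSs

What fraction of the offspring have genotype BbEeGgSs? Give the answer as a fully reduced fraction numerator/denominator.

BbEeGgSs gametes: BEGS×1, BEGs×1, BEgS×1, BEgs×1, BeGS×1, BeGs×1, BegS×1, Begs×1, bEGS×1, bEGs×1, bEgS×1, bEgs×1, beGS×1, beGs×1, begS×1, begs×1
BBEEGGSs gametes: BEGS×8, BEGs×8
BbEeGgSs×BBEEGGSs grid (16·16=256): BBEEGGSS=8 BBEEGGSs=16 BBEEGGss=8 BBEEGgSS=8 BBEEGgSs=16 BBEEGgss=8 BBEeGGSS=8 BBEeGGSs=16 BBEeGGss=8 BBEeGgSS=8 BBEeGgSs=16 BBEeGgss=8 BbEEGGSS=8 BbEEGGSs=16 BbEEGGss=8 BbEEGgSS=8 BbEEGgSs=16 BbEEGgss=8 BbEeGGSS=8 BbEeGGSs=16 BbEeGGss=8 BbEeGgSS=8 BbEeGgSs=16 BbEeGgss=8
BbEeGgSs hits 16/256; gcd=16; 16÷16/256÷16 = 1/16

P(BbEeGgSs) = 1/16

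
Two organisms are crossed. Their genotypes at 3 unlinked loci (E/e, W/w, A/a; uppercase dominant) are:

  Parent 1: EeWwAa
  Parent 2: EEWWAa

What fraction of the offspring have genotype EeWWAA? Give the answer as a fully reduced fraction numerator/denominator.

EeWwAa gametes: EWA×1, EWa×1, EwA×1, Ewa×1, eWA×1, eWa×1, ewA×1, ewa×1
EEWWAa gametes: EWA×4, EWa×4
EeWwAa×EEWWAa grid (8·8=64): EEWWAA=4 EEWWAa=8 EEWWaa=4 EEWwAA=4 EEWwAa=8 EEWwaa=4 EeWWAA=4 EeWWAa=8 EeWWaa=4 EeWwAA=4 EeWwAa=8 EeWwaa=4
EeWWAA hits 4/64; gcd=4; 4÷4/64÷4 = 1/16

P(EeWWAA) = 1/16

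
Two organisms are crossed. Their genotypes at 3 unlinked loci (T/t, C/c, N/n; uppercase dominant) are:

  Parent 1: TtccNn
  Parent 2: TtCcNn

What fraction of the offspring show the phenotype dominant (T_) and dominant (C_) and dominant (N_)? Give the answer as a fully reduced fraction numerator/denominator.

TtccNn gametes: TcN×2, Tcn×2, tcN×2, tcn×2
TtCcNn gametes: TCN×1, TCn×1, TcN×1, Tcn×1, tCN×1, tCn×1, tcN×1, tcn×1
TtccNn×TtCcNn grid (8·8=64): TTCcNN=2 TTCcNn=4 TTCcnn=2 TTccNN=2 TTccNn=4 TTccnn=2 TtCcNN=4 TtCcNn=8 TtCcnn=4 TtccNN=4 TtccNn=8 Ttccnn=4 ttCcNN=2 ttCcNn=4 ttCcnn=2 ttccNN=2 ttccNn=4 ttccnn=2
T_ C_ N_ hits 18/64; gcd=2; 18÷2/64÷2 = 9/32

P(T_ C_ N_) = 9/32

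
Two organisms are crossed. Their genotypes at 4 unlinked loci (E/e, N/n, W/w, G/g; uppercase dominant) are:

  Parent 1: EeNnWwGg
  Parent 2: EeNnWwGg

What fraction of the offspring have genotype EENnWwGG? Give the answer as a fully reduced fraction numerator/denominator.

P(EENnWwGG) = 1/64

EeNnWwGg gametes: ENWG×1, ENWg×1, ENwG×1, ENwg×1, EnWG×1, EnWg×1, EnwG×1, Enwg×1, eNWG×1, eNWg×1, eNwG×1, eNwg×1, enWG×1, enWg×1, enwG×1, enwg×1
EeNnWwGg gametes: ENWG×1, ENWg×1, ENwG×1, ENwg×1, EnWG×1, EnWg×1, EnwG×1, Enwg×1, eNWG×1, eNWg×1, eNwG×1, eNwg×1, enWG×1, enWg×1, enwG×1, enwg×1
EeNnWwGg×EeNnWwGg grid (16·16=256): EENNWWGG=1 EENNWWGg=2 EENNWWgg=1 EENNWwGG=2 EENNWwGg=4 EENNWwgg=2 EENNwwGG=1 EENNwwGg=2 EENNwwgg=1 EENnWWGG=2 EENnWWGg=4 EENnWWgg=2 EENnWwGG=4 EENnWwGg=8 EENnWwgg=4 EENnwwGG=2 EENnwwGg=4 EENnwwgg=2 EEnnWWGG=1 EEnnWWGg=2 EEnnWWgg=1 EEnnWwGG=2 EEnnWwGg=4 EEnnWwgg=2 EEnnwwGG=1 EEnnwwGg=2 EEnnwwgg=1 EeNNWWGG=2 EeNNWWGg=4 EeNNWWgg=2 EeNNWwGG=4 EeNNWwGg=8 EeNNWwgg=4 EeNNwwGG=2 EeNNwwGg=4 EeNNwwgg=2 EeNnWWGG=4 EeNnWWGg=8 EeNnWWgg=4 EeNnWwGG=8 EeNnWwGg=16 EeNnWwgg=8 EeNnwwGG=4 EeNnwwGg=8 EeNnwwgg=4 EennWWGG=2 EennWWGg=4 EennWWgg=2 EennWwGG=4 EennWwGg=8 EennWwgg=4 EennwwGG=2 EennwwGg=4 Eennwwgg=2 eeNNWWGG=1 eeNNWWGg=2 eeNNWWgg=1 eeNNWwGG=2 eeNNWwGg=4 eeNNWwgg=2 eeNNwwGG=1 eeNNwwGg=2 eeNNwwgg=1 eeNnWWGG=2 eeNnWWGg=4 eeNnWWgg=2 eeNnWwGG=4 eeNnWwGg=8 eeNnWwgg=4 eeNnwwGG=2 eeNnwwGg=4 eeNnwwgg=2 eennWWGG=1 eennWWGg=2 eennWWgg=1 eennWwGG=2 eennWwGg=4 eennWwgg=2 eennwwGG=1 eennwwGg=2 eennwwgg=1
EENnWwGG hits 4/256; gcd=4; 4÷4/256÷4 = 1/64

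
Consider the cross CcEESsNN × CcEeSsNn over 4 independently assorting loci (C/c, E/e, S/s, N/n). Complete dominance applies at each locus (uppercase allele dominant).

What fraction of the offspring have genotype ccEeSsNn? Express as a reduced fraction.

P(ccEeSsNn) = 1/32

CcEESsNN gametes: CESN×4, CEsN×4, cESN×4, cEsN×4
CcEeSsNn gametes: CESN×1, CESn×1, CEsN×1, CEsn×1, CeSN×1, CeSn×1, CesN×1, Cesn×1, cESN×1, cESn×1, cEsN×1, cEsn×1, ceSN×1, ceSn×1, cesN×1, cesn×1
CcEESsNN×CcEeSsNn grid (16·16=256): CCEESSNN=4 CCEESSNn=4 CCEESsNN=8 CCEESsNn=8 CCEEssNN=4 CCEEssNn=4 CCEeSSNN=4 CCEeSSNn=4 CCEeSsNN=8 CCEeSsNn=8 CCEessNN=4 CCEessNn=4 CcEESSNN=8 CcEESSNn=8 CcEESsNN=16 CcEESsNn=16 CcEEssNN=8 CcEEssNn=8 CcEeSSNN=8 CcEeSSNn=8 CcEeSsNN=16 CcEeSsNn=16 CcEessNN=8 CcEessNn=8 ccEESSNN=4 ccEESSNn=4 ccEESsNN=8 ccEESsNn=8 ccEEssNN=4 ccEEssNn=4 ccEeSSNN=4 ccEeSSNn=4 ccEeSsNN=8 ccEeSsNn=8 ccEessNN=4 ccEessNn=4
ccEeSsNn hits 8/256; gcd=8; 8÷8/256÷8 = 1/32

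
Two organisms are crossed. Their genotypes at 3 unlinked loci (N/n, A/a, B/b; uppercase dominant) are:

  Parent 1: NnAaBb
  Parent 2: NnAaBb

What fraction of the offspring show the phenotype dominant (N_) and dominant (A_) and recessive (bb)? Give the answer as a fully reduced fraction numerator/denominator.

NnAaBb gametes: NAB×1, NAb×1, NaB×1, Nab×1, nAB×1, nAb×1, naB×1, nab×1
NnAaBb gametes: NAB×1, NAb×1, NaB×1, Nab×1, nAB×1, nAb×1, naB×1, nab×1
NnAaBb×NnAaBb grid (8·8=64): NNAABB=1 NNAABb=2 NNAAbb=1 NNAaBB=2 NNAaBb=4 NNAabb=2 NNaaBB=1 NNaaBb=2 NNaabb=1 NnAABB=2 NnAABb=4 NnAAbb=2 NnAaBB=4 NnAaBb=8 NnAabb=4 NnaaBB=2 NnaaBb=4 Nnaabb=2 nnAABB=1 nnAABb=2 nnAAbb=1 nnAaBB=2 nnAaBb=4 nnAabb=2 nnaaBB=1 nnaaBb=2 nnaabb=1
N_ A_ bb hits 9/64; gcd=1; 9÷1/64÷1 = 9/64

P(N_ A_ bb) = 9/64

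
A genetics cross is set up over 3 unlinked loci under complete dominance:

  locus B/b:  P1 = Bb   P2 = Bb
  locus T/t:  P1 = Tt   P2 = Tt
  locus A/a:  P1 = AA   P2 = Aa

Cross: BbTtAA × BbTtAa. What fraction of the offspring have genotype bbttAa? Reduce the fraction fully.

BbTtAA gametes: BTA×2, BtA×2, bTA×2, btA×2
BbTtAa gametes: BTA×1, BTa×1, BtA×1, Bta×1, bTA×1, bTa×1, btA×1, bta×1
BbTtAA×BbTtAa grid (8·8=64): BBTTAA=2 BBTTAa=2 BBTtAA=4 BBTtAa=4 BBttAA=2 BBttAa=2 BbTTAA=4 BbTTAa=4 BbTtAA=8 BbTtAa=8 BbttAA=4 BbttAa=4 bbTTAA=2 bbTTAa=2 bbTtAA=4 bbTtAa=4 bbttAA=2 bbttAa=2
bbttAa hits 2/64; gcd=2; 2÷2/64÷2 = 1/32

P(bbttAa) = 1/32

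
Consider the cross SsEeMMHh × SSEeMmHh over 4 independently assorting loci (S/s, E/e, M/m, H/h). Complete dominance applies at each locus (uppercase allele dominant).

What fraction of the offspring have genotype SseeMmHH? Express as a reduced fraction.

P(SseeMmHH) = 1/64

SsEeMMHh gametes: SEMH×2, SEMh×2, SeMH×2, SeMh×2, sEMH×2, sEMh×2, seMH×2, seMh×2
SSEeMmHh gametes: SEMH×2, SEMh×2, SEmH×2, SEmh×2, SeMH×2, SeMh×2, SemH×2, Semh×2
SsEeMMHh×SSEeMmHh grid (16·16=256): SSEEMMHH=4 SSEEMMHh=8 SSEEMMhh=4 SSEEMmHH=4 SSEEMmHh=8 SSEEMmhh=4 SSEeMMHH=8 SSEeMMHh=16 SSEeMMhh=8 SSEeMmHH=8 SSEeMmHh=16 SSEeMmhh=8 SSeeMMHH=4 SSeeMMHh=8 SSeeMMhh=4 SSeeMmHH=4 SSeeMmHh=8 SSeeMmhh=4 SsEEMMHH=4 SsEEMMHh=8 SsEEMMhh=4 SsEEMmHH=4 SsEEMmHh=8 SsEEMmhh=4 SsEeMMHH=8 SsEeMMHh=16 SsEeMMhh=8 SsEeMmHH=8 SsEeMmHh=16 SsEeMmhh=8 SseeMMHH=4 SseeMMHh=8 SseeMMhh=4 SseeMmHH=4 SseeMmHh=8 SseeMmhh=4
SseeMmHH hits 4/256; gcd=4; 4÷4/256÷4 = 1/64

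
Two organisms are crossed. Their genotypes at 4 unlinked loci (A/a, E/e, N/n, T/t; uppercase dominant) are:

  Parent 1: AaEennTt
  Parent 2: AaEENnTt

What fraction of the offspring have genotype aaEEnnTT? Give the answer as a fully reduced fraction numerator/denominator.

P(aaEEnnTT) = 1/64

AaEennTt gametes: AEnT×2, AEnt×2, AenT×2, Aent×2, aEnT×2, aEnt×2, aenT×2, aent×2
AaEENnTt gametes: AENT×2, AENt×2, AEnT×2, AEnt×2, aENT×2, aENt×2, aEnT×2, aEnt×2
AaEennTt×AaEENnTt grid (16·16=256): AAEENnTT=4 AAEENnTt=8 AAEENntt=4 AAEEnnTT=4 AAEEnnTt=8 AAEEnntt=4 AAEeNnTT=4 AAEeNnTt=8 AAEeNntt=4 AAEennTT=4 AAEennTt=8 AAEenntt=4 AaEENnTT=8 AaEENnTt=16 AaEENntt=8 AaEEnnTT=8 AaEEnnTt=16 AaEEnntt=8 AaEeNnTT=8 AaEeNnTt=16 AaEeNntt=8 AaEennTT=8 AaEennTt=16 AaEenntt=8 aaEENnTT=4 aaEENnTt=8 aaEENntt=4 aaEEnnTT=4 aaEEnnTt=8 aaEEnntt=4 aaEeNnTT=4 aaEeNnTt=8 aaEeNntt=4 aaEennTT=4 aaEennTt=8 aaEenntt=4
aaEEnnTT hits 4/256; gcd=4; 4÷4/256÷4 = 1/64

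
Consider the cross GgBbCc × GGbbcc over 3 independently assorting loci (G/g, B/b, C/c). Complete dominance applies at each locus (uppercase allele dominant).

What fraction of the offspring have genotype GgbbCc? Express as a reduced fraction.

P(GgbbCc) = 1/8

GgBbCc gametes: GBC×1, GBc×1, GbC×1, Gbc×1, gBC×1, gBc×1, gbC×1, gbc×1
GGbbcc gametes: Gbc×8
GgBbCc×GGbbcc grid (8·8=64): GGBbCc=8 GGBbcc=8 GGbbCc=8 GGbbcc=8 GgBbCc=8 GgBbcc=8 GgbbCc=8 Ggbbcc=8
GgbbCc hits 8/64; gcd=8; 8÷8/64÷8 = 1/8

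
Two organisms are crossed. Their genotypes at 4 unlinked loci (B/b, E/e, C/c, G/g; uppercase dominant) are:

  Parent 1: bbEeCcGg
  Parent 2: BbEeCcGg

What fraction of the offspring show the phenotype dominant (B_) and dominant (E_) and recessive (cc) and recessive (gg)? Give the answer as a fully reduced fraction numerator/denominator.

bbEeCcGg gametes: bECG×2, bECg×2, bEcG×2, bEcg×2, beCG×2, beCg×2, becG×2, becg×2
BbEeCcGg gametes: BECG×1, BECg×1, BEcG×1, BEcg×1, BeCG×1, BeCg×1, BecG×1, Becg×1, bECG×1, bECg×1, bEcG×1, bEcg×1, beCG×1, beCg×1, becG×1, becg×1
bbEeCcGg×BbEeCcGg grid (16·16=256): BbEECCGG=2 BbEECCGg=4 BbEECCgg=2 BbEECcGG=4 BbEECcGg=8 BbEECcgg=4 BbEEccGG=2 BbEEccGg=4 BbEEccgg=2 BbEeCCGG=4 BbEeCCGg=8 BbEeCCgg=4 BbEeCcGG=8 BbEeCcGg=16 BbEeCcgg=8 BbEeccGG=4 BbEeccGg=8 BbEeccgg=4 BbeeCCGG=2 BbeeCCGg=4 BbeeCCgg=2 BbeeCcGG=4 BbeeCcGg=8 BbeeCcgg=4 BbeeccGG=2 BbeeccGg=4 Bbeeccgg=2 bbEECCGG=2 bbEECCGg=4 bbEECCgg=2 bbEECcGG=4 bbEECcGg=8 bbEECcgg=4 bbEEccGG=2 bbEEccGg=4 bbEEccgg=2 bbEeCCGG=4 bbEeCCGg=8 bbEeCCgg=4 bbEeCcGG=8 bbEeCcGg=16 bbEeCcgg=8 bbEeccGG=4 bbEeccGg=8 bbEeccgg=4 bbeeCCGG=2 bbeeCCGg=4 bbeeCCgg=2 bbeeCcGG=4 bbeeCcGg=8 bbeeCcgg=4 bbeeccGG=2 bbeeccGg=4 bbeeccgg=2
B_ E_ cc gg hits 6/256; gcd=2; 6÷2/256÷2 = 3/128

P(B_ E_ cc gg) = 3/128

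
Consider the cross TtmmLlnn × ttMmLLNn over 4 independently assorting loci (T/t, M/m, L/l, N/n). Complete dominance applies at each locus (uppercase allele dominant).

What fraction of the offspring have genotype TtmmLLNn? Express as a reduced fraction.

P(TtmmLLNn) = 1/16

TtmmLlnn gametes: TmLn×4, Tmln×4, tmLn×4, tmln×4
ttMmLLNn gametes: tMLN×4, tMLn×4, tmLN×4, tmLn×4
TtmmLlnn×ttMmLLNn grid (16·16=256): TtMmLLNn=16 TtMmLLnn=16 TtMmLlNn=16 TtMmLlnn=16 TtmmLLNn=16 TtmmLLnn=16 TtmmLlNn=16 TtmmLlnn=16 ttMmLLNn=16 ttMmLLnn=16 ttMmLlNn=16 ttMmLlnn=16 ttmmLLNn=16 ttmmLLnn=16 ttmmLlNn=16 ttmmLlnn=16
TtmmLLNn hits 16/256; gcd=16; 16÷16/256÷16 = 1/16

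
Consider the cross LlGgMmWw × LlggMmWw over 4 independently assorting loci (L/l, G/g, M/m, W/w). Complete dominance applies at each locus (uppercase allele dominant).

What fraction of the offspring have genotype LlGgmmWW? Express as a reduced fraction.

P(LlGgmmWW) = 1/64

LlGgMmWw gametes: LGMW×1, LGMw×1, LGmW×1, LGmw×1, LgMW×1, LgMw×1, LgmW×1, Lgmw×1, lGMW×1, lGMw×1, lGmW×1, lGmw×1, lgMW×1, lgMw×1, lgmW×1, lgmw×1
LlggMmWw gametes: LgMW×2, LgMw×2, LgmW×2, Lgmw×2, lgMW×2, lgMw×2, lgmW×2, lgmw×2
LlGgMmWw×LlggMmWw grid (16·16=256): LLGgMMWW=2 LLGgMMWw=4 LLGgMMww=2 LLGgMmWW=4 LLGgMmWw=8 LLGgMmww=4 LLGgmmWW=2 LLGgmmWw=4 LLGgmmww=2 LLggMMWW=2 LLggMMWw=4 LLggMMww=2 LLggMmWW=4 LLggMmWw=8 LLggMmww=4 LLggmmWW=2 LLggmmWw=4 LLggmmww=2 LlGgMMWW=4 LlGgMMWw=8 LlGgMMww=4 LlGgMmWW=8 LlGgMmWw=16 LlGgMmww=8 LlGgmmWW=4 LlGgmmWw=8 LlGgmmww=4 LlggMMWW=4 LlggMMWw=8 LlggMMww=4 LlggMmWW=8 LlggMmWw=16 LlggMmww=8 LlggmmWW=4 LlggmmWw=8 Llggmmww=4 llGgMMWW=2 llGgMMWw=4 llGgMMww=2 llGgMmWW=4 llGgMmWw=8 llGgMmww=4 llGgmmWW=2 llGgmmWw=4 llGgmmww=2 llggMMWW=2 llggMMWw=4 llggMMww=2 llggMmWW=4 llggMmWw=8 llggMmww=4 llggmmWW=2 llggmmWw=4 llggmmww=2
LlGgmmWW hits 4/256; gcd=4; 4÷4/256÷4 = 1/64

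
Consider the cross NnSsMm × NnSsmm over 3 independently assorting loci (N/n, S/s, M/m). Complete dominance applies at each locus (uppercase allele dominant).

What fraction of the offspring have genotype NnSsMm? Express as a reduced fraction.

P(NnSsMm) = 1/8

NnSsMm gametes: NSM×1, NSm×1, NsM×1, Nsm×1, nSM×1, nSm×1, nsM×1, nsm×1
NnSsmm gametes: NSm×2, Nsm×2, nSm×2, nsm×2
NnSsMm×NnSsmm grid (8·8=64): NNSSMm=2 NNSSmm=2 NNSsMm=4 NNSsmm=4 NNssMm=2 NNssmm=2 NnSSMm=4 NnSSmm=4 NnSsMm=8 NnSsmm=8 NnssMm=4 Nnssmm=4 nnSSMm=2 nnSSmm=2 nnSsMm=4 nnSsmm=4 nnssMm=2 nnssmm=2
NnSsMm hits 8/64; gcd=8; 8÷8/64÷8 = 1/8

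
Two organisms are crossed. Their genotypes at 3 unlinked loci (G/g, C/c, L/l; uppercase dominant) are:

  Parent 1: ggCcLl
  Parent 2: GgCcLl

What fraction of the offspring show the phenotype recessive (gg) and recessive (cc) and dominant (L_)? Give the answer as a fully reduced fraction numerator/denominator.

P(gg cc L_) = 3/32

ggCcLl gametes: gCL×2, gCl×2, gcL×2, gcl×2
GgCcLl gametes: GCL×1, GCl×1, GcL×1, Gcl×1, gCL×1, gCl×1, gcL×1, gcl×1
ggCcLl×GgCcLl grid (8·8=64): GgCCLL=2 GgCCLl=4 GgCCll=2 GgCcLL=4 GgCcLl=8 GgCcll=4 GgccLL=2 GgccLl=4 Ggccll=2 ggCCLL=2 ggCCLl=4 ggCCll=2 ggCcLL=4 ggCcLl=8 ggCcll=4 ggccLL=2 ggccLl=4 ggccll=2
gg cc L_ hits 6/64; gcd=2; 6÷2/64÷2 = 3/32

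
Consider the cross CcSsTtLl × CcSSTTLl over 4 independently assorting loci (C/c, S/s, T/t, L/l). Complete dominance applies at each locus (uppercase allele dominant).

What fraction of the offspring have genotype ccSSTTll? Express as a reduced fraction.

CcSsTtLl gametes: CSTL×1, CSTl×1, CStL×1, CStl×1, CsTL×1, CsTl×1, CstL×1, Cstl×1, cSTL×1, cSTl×1, cStL×1, cStl×1, csTL×1, csTl×1, cstL×1, cstl×1
CcSSTTLl gametes: CSTL×4, CSTl×4, cSTL×4, cSTl×4
CcSsTtLl×CcSSTTLl grid (16·16=256): CCSSTTLL=4 CCSSTTLl=8 CCSSTTll=4 CCSSTtLL=4 CCSSTtLl=8 CCSSTtll=4 CCSsTTLL=4 CCSsTTLl=8 CCSsTTll=4 CCSsTtLL=4 CCSsTtLl=8 CCSsTtll=4 CcSSTTLL=8 CcSSTTLl=16 CcSSTTll=8 CcSSTtLL=8 CcSSTtLl=16 CcSSTtll=8 CcSsTTLL=8 CcSsTTLl=16 CcSsTTll=8 CcSsTtLL=8 CcSsTtLl=16 CcSsTtll=8 ccSSTTLL=4 ccSSTTLl=8 ccSSTTll=4 ccSSTtLL=4 ccSSTtLl=8 ccSSTtll=4 ccSsTTLL=4 ccSsTTLl=8 ccSsTTll=4 ccSsTtLL=4 ccSsTtLl=8 ccSsTtll=4
ccSSTTll hits 4/256; gcd=4; 4÷4/256÷4 = 1/64

P(ccSSTTll) = 1/64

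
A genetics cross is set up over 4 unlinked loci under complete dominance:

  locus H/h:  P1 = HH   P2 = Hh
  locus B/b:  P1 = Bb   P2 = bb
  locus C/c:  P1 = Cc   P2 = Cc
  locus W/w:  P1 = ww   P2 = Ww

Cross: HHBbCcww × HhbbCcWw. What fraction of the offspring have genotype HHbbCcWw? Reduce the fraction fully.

P(HHbbCcWw) = 1/16

HHBbCcww gametes: HBCw×4, HBcw×4, HbCw×4, Hbcw×4
HhbbCcWw gametes: HbCW×2, HbCw×2, HbcW×2, Hbcw×2, hbCW×2, hbCw×2, hbcW×2, hbcw×2
HHBbCcww×HhbbCcWw grid (16·16=256): HHBbCCWw=8 HHBbCCww=8 HHBbCcWw=16 HHBbCcww=16 HHBbccWw=8 HHBbccww=8 HHbbCCWw=8 HHbbCCww=8 HHbbCcWw=16 HHbbCcww=16 HHbbccWw=8 HHbbccww=8 HhBbCCWw=8 HhBbCCww=8 HhBbCcWw=16 HhBbCcww=16 HhBbccWw=8 HhBbccww=8 HhbbCCWw=8 HhbbCCww=8 HhbbCcWw=16 HhbbCcww=16 HhbbccWw=8 Hhbbccww=8
HHbbCcWw hits 16/256; gcd=16; 16÷16/256÷16 = 1/16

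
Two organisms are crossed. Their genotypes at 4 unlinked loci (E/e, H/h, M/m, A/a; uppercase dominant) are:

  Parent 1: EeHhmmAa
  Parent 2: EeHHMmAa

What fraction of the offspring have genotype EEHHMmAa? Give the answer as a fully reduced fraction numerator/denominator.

EeHhmmAa gametes: EHmA×2, EHma×2, EhmA×2, Ehma×2, eHmA×2, eHma×2, ehmA×2, ehma×2
EeHHMmAa gametes: EHMA×2, EHMa×2, EHmA×2, EHma×2, eHMA×2, eHMa×2, eHmA×2, eHma×2
EeHhmmAa×EeHHMmAa grid (16·16=256): EEHHMmAA=4 EEHHMmAa=8 EEHHMmaa=4 EEHHmmAA=4 EEHHmmAa=8 EEHHmmaa=4 EEHhMmAA=4 EEHhMmAa=8 EEHhMmaa=4 EEHhmmAA=4 EEHhmmAa=8 EEHhmmaa=4 EeHHMmAA=8 EeHHMmAa=16 EeHHMmaa=8 EeHHmmAA=8 EeHHmmAa=16 EeHHmmaa=8 EeHhMmAA=8 EeHhMmAa=16 EeHhMmaa=8 EeHhmmAA=8 EeHhmmAa=16 EeHhmmaa=8 eeHHMmAA=4 eeHHMmAa=8 eeHHMmaa=4 eeHHmmAA=4 eeHHmmAa=8 eeHHmmaa=4 eeHhMmAA=4 eeHhMmAa=8 eeHhMmaa=4 eeHhmmAA=4 eeHhmmAa=8 eeHhmmaa=4
EEHHMmAa hits 8/256; gcd=8; 8÷8/256÷8 = 1/32

P(EEHHMmAa) = 1/32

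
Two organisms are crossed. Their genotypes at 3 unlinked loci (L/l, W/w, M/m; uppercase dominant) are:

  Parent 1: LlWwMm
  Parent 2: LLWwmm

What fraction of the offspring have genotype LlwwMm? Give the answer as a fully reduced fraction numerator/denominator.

P(LlwwMm) = 1/16

LlWwMm gametes: LWM×1, LWm×1, LwM×1, Lwm×1, lWM×1, lWm×1, lwM×1, lwm×1
LLWwmm gametes: LWm×4, Lwm×4
LlWwMm×LLWwmm grid (8·8=64): LLWWMm=4 LLWWmm=4 LLWwMm=8 LLWwmm=8 LLwwMm=4 LLwwmm=4 LlWWMm=4 LlWWmm=4 LlWwMm=8 LlWwmm=8 LlwwMm=4 Llwwmm=4
LlwwMm hits 4/64; gcd=4; 4÷4/64÷4 = 1/16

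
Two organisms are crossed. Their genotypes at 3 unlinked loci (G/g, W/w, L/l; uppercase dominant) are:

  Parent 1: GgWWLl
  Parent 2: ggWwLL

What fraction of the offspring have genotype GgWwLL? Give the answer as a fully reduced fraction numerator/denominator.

GgWWLl gametes: GWL×2, GWl×2, gWL×2, gWl×2
ggWwLL gametes: gWL×4, gwL×4
GgWWLl×ggWwLL grid (8·8=64): GgWWLL=8 GgWWLl=8 GgWwLL=8 GgWwLl=8 ggWWLL=8 ggWWLl=8 ggWwLL=8 ggWwLl=8
GgWwLL hits 8/64; gcd=8; 8÷8/64÷8 = 1/8

P(GgWwLL) = 1/8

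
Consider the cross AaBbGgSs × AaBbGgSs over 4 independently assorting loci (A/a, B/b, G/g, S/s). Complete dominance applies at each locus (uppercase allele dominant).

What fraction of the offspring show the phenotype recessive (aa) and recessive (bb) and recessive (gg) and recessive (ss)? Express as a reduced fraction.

AaBbGgSs gametes: ABGS×1, ABGs×1, ABgS×1, ABgs×1, AbGS×1, AbGs×1, AbgS×1, Abgs×1, aBGS×1, aBGs×1, aBgS×1, aBgs×1, abGS×1, abGs×1, abgS×1, abgs×1
AaBbGgSs gametes: ABGS×1, ABGs×1, ABgS×1, ABgs×1, AbGS×1, AbGs×1, AbgS×1, Abgs×1, aBGS×1, aBGs×1, aBgS×1, aBgs×1, abGS×1, abGs×1, abgS×1, abgs×1
AaBbGgSs×AaBbGgSs grid (16·16=256): AABBGGSS=1 AABBGGSs=2 AABBGGss=1 AABBGgSS=2 AABBGgSs=4 AABBGgss=2 AABBggSS=1 AABBggSs=2 AABBggss=1 AABbGGSS=2 AABbGGSs=4 AABbGGss=2 AABbGgSS=4 AABbGgSs=8 AABbGgss=4 AABbggSS=2 AABbggSs=4 AABbggss=2 AAbbGGSS=1 AAbbGGSs=2 AAbbGGss=1 AAbbGgSS=2 AAbbGgSs=4 AAbbGgss=2 AAbbggSS=1 AAbbggSs=2 AAbbggss=1 AaBBGGSS=2 AaBBGGSs=4 AaBBGGss=2 AaBBGgSS=4 AaBBGgSs=8 AaBBGgss=4 AaBBggSS=2 AaBBggSs=4 AaBBggss=2 AaBbGGSS=4 AaBbGGSs=8 AaBbGGss=4 AaBbGgSS=8 AaBbGgSs=16 AaBbGgss=8 AaBbggSS=4 AaBbggSs=8 AaBbggss=4 AabbGGSS=2 AabbGGSs=4 AabbGGss=2 AabbGgSS=4 AabbGgSs=8 AabbGgss=4 AabbggSS=2 AabbggSs=4 Aabbggss=2 aaBBGGSS=1 aaBBGGSs=2 aaBBGGss=1 aaBBGgSS=2 aaBBGgSs=4 aaBBGgss=2 aaBBggSS=1 aaBBggSs=2 aaBBggss=1 aaBbGGSS=2 aaBbGGSs=4 aaBbGGss=2 aaBbGgSS=4 aaBbGgSs=8 aaBbGgss=4 aaBbggSS=2 aaBbggSs=4 aaBbggss=2 aabbGGSS=1 aabbGGSs=2 aabbGGss=1 aabbGgSS=2 aabbGgSs=4 aabbGgss=2 aabbggSS=1 aabbggSs=2 aabbggss=1
aa bb gg ss hits 1/256; gcd=1; 1÷1/256÷1 = 1/256

P(aa bb gg ss) = 1/256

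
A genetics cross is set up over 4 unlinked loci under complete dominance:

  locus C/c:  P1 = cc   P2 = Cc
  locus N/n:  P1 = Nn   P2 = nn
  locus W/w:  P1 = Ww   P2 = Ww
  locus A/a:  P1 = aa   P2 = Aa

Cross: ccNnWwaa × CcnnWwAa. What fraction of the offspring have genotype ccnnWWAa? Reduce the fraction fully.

ccNnWwaa gametes: cNWa×4, cNwa×4, cnWa×4, cnwa×4
CcnnWwAa gametes: CnWA×2, CnWa×2, CnwA×2, Cnwa×2, cnWA×2, cnWa×2, cnwA×2, cnwa×2
ccNnWwaa×CcnnWwAa grid (16·16=256): CcNnWWAa=8 CcNnWWaa=8 CcNnWwAa=16 CcNnWwaa=16 CcNnwwAa=8 CcNnwwaa=8 CcnnWWAa=8 CcnnWWaa=8 CcnnWwAa=16 CcnnWwaa=16 CcnnwwAa=8 Ccnnwwaa=8 ccNnWWAa=8 ccNnWWaa=8 ccNnWwAa=16 ccNnWwaa=16 ccNnwwAa=8 ccNnwwaa=8 ccnnWWAa=8 ccnnWWaa=8 ccnnWwAa=16 ccnnWwaa=16 ccnnwwAa=8 ccnnwwaa=8
ccnnWWAa hits 8/256; gcd=8; 8÷8/256÷8 = 1/32

P(ccnnWWAa) = 1/32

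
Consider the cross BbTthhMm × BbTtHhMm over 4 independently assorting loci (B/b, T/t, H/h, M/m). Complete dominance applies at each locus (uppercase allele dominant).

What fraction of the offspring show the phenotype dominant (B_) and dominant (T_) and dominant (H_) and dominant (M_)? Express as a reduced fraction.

BbTthhMm gametes: BThM×2, BThm×2, BthM×2, Bthm×2, bThM×2, bThm×2, bthM×2, bthm×2
BbTtHhMm gametes: BTHM×1, BTHm×1, BThM×1, BThm×1, BtHM×1, BtHm×1, BthM×1, Bthm×1, bTHM×1, bTHm×1, bThM×1, bThm×1, btHM×1, btHm×1, bthM×1, bthm×1
BbTthhMm×BbTtHhMm grid (16·16=256): BBTTHhMM=2 BBTTHhMm=4 BBTTHhmm=2 BBTThhMM=2 BBTThhMm=4 BBTThhmm=2 BBTtHhMM=4 BBTtHhMm=8 BBTtHhmm=4 BBTthhMM=4 BBTthhMm=8 BBTthhmm=4 BBttHhMM=2 BBttHhMm=4 BBttHhmm=2 BBtthhMM=2 BBtthhMm=4 BBtthhmm=2 BbTTHhMM=4 BbTTHhMm=8 BbTTHhmm=4 BbTThhMM=4 BbTThhMm=8 BbTThhmm=4 BbTtHhMM=8 BbTtHhMm=16 BbTtHhmm=8 BbTthhMM=8 BbTthhMm=16 BbTthhmm=8 BbttHhMM=4 BbttHhMm=8 BbttHhmm=4 BbtthhMM=4 BbtthhMm=8 Bbtthhmm=4 bbTTHhMM=2 bbTTHhMm=4 bbTTHhmm=2 bbTThhMM=2 bbTThhMm=4 bbTThhmm=2 bbTtHhMM=4 bbTtHhMm=8 bbTtHhmm=4 bbTthhMM=4 bbTthhMm=8 bbTthhmm=4 bbttHhMM=2 bbttHhMm=4 bbttHhmm=2 bbtthhMM=2 bbtthhMm=4 bbtthhmm=2
B_ T_ H_ M_ hits 54/256; gcd=2; 54÷2/256÷2 = 27/128

P(B_ T_ H_ M_) = 27/128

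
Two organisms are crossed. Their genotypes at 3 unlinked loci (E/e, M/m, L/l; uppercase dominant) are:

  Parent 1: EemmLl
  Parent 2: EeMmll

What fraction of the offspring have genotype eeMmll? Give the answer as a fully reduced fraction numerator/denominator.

P(eeMmll) = 1/16

EemmLl gametes: EmL×2, Eml×2, emL×2, eml×2
EeMmll gametes: EMl×2, Eml×2, eMl×2, eml×2
EemmLl×EeMmll grid (8·8=64): EEMmLl=4 EEMmll=4 EEmmLl=4 EEmmll=4 EeMmLl=8 EeMmll=8 EemmLl=8 Eemmll=8 eeMmLl=4 eeMmll=4 eemmLl=4 eemmll=4
eeMmll hits 4/64; gcd=4; 4÷4/64÷4 = 1/16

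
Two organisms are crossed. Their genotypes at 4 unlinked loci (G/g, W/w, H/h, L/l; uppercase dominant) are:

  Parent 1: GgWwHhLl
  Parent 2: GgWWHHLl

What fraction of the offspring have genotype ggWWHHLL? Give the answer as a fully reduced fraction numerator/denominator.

P(ggWWHHLL) = 1/64

GgWwHhLl gametes: GWHL×1, GWHl×1, GWhL×1, GWhl×1, GwHL×1, GwHl×1, GwhL×1, Gwhl×1, gWHL×1, gWHl×1, gWhL×1, gWhl×1, gwHL×1, gwHl×1, gwhL×1, gwhl×1
GgWWHHLl gametes: GWHL×4, GWHl×4, gWHL×4, gWHl×4
GgWwHhLl×GgWWHHLl grid (16·16=256): GGWWHHLL=4 GGWWHHLl=8 GGWWHHll=4 GGWWHhLL=4 GGWWHhLl=8 GGWWHhll=4 GGWwHHLL=4 GGWwHHLl=8 GGWwHHll=4 GGWwHhLL=4 GGWwHhLl=8 GGWwHhll=4 GgWWHHLL=8 GgWWHHLl=16 GgWWHHll=8 GgWWHhLL=8 GgWWHhLl=16 GgWWHhll=8 GgWwHHLL=8 GgWwHHLl=16 GgWwHHll=8 GgWwHhLL=8 GgWwHhLl=16 GgWwHhll=8 ggWWHHLL=4 ggWWHHLl=8 ggWWHHll=4 ggWWHhLL=4 ggWWHhLl=8 ggWWHhll=4 ggWwHHLL=4 ggWwHHLl=8 ggWwHHll=4 ggWwHhLL=4 ggWwHhLl=8 ggWwHhll=4
ggWWHHLL hits 4/256; gcd=4; 4÷4/256÷4 = 1/64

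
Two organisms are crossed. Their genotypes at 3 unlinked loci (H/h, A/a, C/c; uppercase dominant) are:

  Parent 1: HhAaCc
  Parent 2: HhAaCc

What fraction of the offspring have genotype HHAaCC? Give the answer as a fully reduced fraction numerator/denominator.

HhAaCc gametes: HAC×1, HAc×1, HaC×1, Hac×1, hAC×1, hAc×1, haC×1, hac×1
HhAaCc gametes: HAC×1, HAc×1, HaC×1, Hac×1, hAC×1, hAc×1, haC×1, hac×1
HhAaCc×HhAaCc grid (8·8=64): HHAACC=1 HHAACc=2 HHAAcc=1 HHAaCC=2 HHAaCc=4 HHAacc=2 HHaaCC=1 HHaaCc=2 HHaacc=1 HhAACC=2 HhAACc=4 HhAAcc=2 HhAaCC=4 HhAaCc=8 HhAacc=4 HhaaCC=2 HhaaCc=4 Hhaacc=2 hhAACC=1 hhAACc=2 hhAAcc=1 hhAaCC=2 hhAaCc=4 hhAacc=2 hhaaCC=1 hhaaCc=2 hhaacc=1
HHAaCC hits 2/64; gcd=2; 2÷2/64÷2 = 1/32

P(HHAaCC) = 1/32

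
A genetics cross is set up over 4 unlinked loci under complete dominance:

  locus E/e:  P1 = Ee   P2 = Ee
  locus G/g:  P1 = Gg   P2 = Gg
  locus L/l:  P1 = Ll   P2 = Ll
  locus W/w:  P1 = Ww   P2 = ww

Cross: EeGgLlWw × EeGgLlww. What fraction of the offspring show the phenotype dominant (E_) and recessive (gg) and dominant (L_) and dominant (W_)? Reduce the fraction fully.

EeGgLlWw gametes: EGLW×1, EGLw×1, EGlW×1, EGlw×1, EgLW×1, EgLw×1, EglW×1, Eglw×1, eGLW×1, eGLw×1, eGlW×1, eGlw×1, egLW×1, egLw×1, eglW×1, eglw×1
EeGgLlww gametes: EGLw×2, EGlw×2, EgLw×2, Eglw×2, eGLw×2, eGlw×2, egLw×2, eglw×2
EeGgLlWw×EeGgLlww grid (16·16=256): EEGGLLWw=2 EEGGLLww=2 EEGGLlWw=4 EEGGLlww=4 EEGGllWw=2 EEGGllww=2 EEGgLLWw=4 EEGgLLww=4 EEGgLlWw=8 EEGgLlww=8 EEGgllWw=4 EEGgllww=4 EEggLLWw=2 EEggLLww=2 EEggLlWw=4 EEggLlww=4 EEggllWw=2 EEggllww=2 EeGGLLWw=4 EeGGLLww=4 EeGGLlWw=8 EeGGLlww=8 EeGGllWw=4 EeGGllww=4 EeGgLLWw=8 EeGgLLww=8 EeGgLlWw=16 EeGgLlww=16 EeGgllWw=8 EeGgllww=8 EeggLLWw=4 EeggLLww=4 EeggLlWw=8 EeggLlww=8 EeggllWw=4 Eeggllww=4 eeGGLLWw=2 eeGGLLww=2 eeGGLlWw=4 eeGGLlww=4 eeGGllWw=2 eeGGllww=2 eeGgLLWw=4 eeGgLLww=4 eeGgLlWw=8 eeGgLlww=8 eeGgllWw=4 eeGgllww=4 eeggLLWw=2 eeggLLww=2 eeggLlWw=4 eeggLlww=4 eeggllWw=2 eeggllww=2
E_ gg L_ W_ hits 18/256; gcd=2; 18÷2/256÷2 = 9/128

P(E_ gg L_ W_) = 9/128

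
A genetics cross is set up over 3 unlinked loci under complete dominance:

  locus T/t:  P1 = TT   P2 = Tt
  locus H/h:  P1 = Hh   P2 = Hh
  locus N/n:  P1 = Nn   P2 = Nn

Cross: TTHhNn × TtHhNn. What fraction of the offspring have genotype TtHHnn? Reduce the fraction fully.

TTHhNn gametes: THN×2, THn×2, ThN×2, Thn×2
TtHhNn gametes: THN×1, THn×1, ThN×1, Thn×1, tHN×1, tHn×1, thN×1, thn×1
TTHhNn×TtHhNn grid (8·8=64): TTHHNN=2 TTHHNn=4 TTHHnn=2 TTHhNN=4 TTHhNn=8 TTHhnn=4 TThhNN=2 TThhNn=4 TThhnn=2 TtHHNN=2 TtHHNn=4 TtHHnn=2 TtHhNN=4 TtHhNn=8 TtHhnn=4 TthhNN=2 TthhNn=4 Tthhnn=2
TtHHnn hits 2/64; gcd=2; 2÷2/64÷2 = 1/32

P(TtHHnn) = 1/32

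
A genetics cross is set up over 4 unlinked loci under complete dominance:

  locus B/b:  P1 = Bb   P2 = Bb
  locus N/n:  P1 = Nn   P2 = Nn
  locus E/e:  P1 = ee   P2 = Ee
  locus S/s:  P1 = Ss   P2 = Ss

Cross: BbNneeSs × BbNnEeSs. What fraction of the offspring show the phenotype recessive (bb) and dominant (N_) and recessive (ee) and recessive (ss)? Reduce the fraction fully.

P(bb N_ ee ss) = 3/128

BbNneeSs gametes: BNeS×2, BNes×2, BneS×2, Bnes×2, bNeS×2, bNes×2, bneS×2, bnes×2
BbNnEeSs gametes: BNES×1, BNEs×1, BNeS×1, BNes×1, BnES×1, BnEs×1, BneS×1, Bnes×1, bNES×1, bNEs×1, bNeS×1, bNes×1, bnES×1, bnEs×1, bneS×1, bnes×1
BbNneeSs×BbNnEeSs grid (16·16=256): BBNNEeSS=2 BBNNEeSs=4 BBNNEess=2 BBNNeeSS=2 BBNNeeSs=4 BBNNeess=2 BBNnEeSS=4 BBNnEeSs=8 BBNnEess=4 BBNneeSS=4 BBNneeSs=8 BBNneess=4 BBnnEeSS=2 BBnnEeSs=4 BBnnEess=2 BBnneeSS=2 BBnneeSs=4 BBnneess=2 BbNNEeSS=4 BbNNEeSs=8 BbNNEess=4 BbNNeeSS=4 BbNNeeSs=8 BbNNeess=4 BbNnEeSS=8 BbNnEeSs=16 BbNnEess=8 BbNneeSS=8 BbNneeSs=16 BbNneess=8 BbnnEeSS=4 BbnnEeSs=8 BbnnEess=4 BbnneeSS=4 BbnneeSs=8 Bbnneess=4 bbNNEeSS=2 bbNNEeSs=4 bbNNEess=2 bbNNeeSS=2 bbNNeeSs=4 bbNNeess=2 bbNnEeSS=4 bbNnEeSs=8 bbNnEess=4 bbNneeSS=4 bbNneeSs=8 bbNneess=4 bbnnEeSS=2 bbnnEeSs=4 bbnnEess=2 bbnneeSS=2 bbnneeSs=4 bbnneess=2
bb N_ ee ss hits 6/256; gcd=2; 6÷2/256÷2 = 3/128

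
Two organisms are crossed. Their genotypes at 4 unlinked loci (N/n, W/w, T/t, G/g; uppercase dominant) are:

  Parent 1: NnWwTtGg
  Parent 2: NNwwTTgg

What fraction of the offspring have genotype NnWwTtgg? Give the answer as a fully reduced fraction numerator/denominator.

P(NnWwTtgg) = 1/16

NnWwTtGg gametes: NWTG×1, NWTg×1, NWtG×1, NWtg×1, NwTG×1, NwTg×1, NwtG×1, Nwtg×1, nWTG×1, nWTg×1, nWtG×1, nWtg×1, nwTG×1, nwTg×1, nwtG×1, nwtg×1
NNwwTTgg gametes: NwTg×16
NnWwTtGg×NNwwTTgg grid (16·16=256): NNWwTTGg=16 NNWwTTgg=16 NNWwTtGg=16 NNWwTtgg=16 NNwwTTGg=16 NNwwTTgg=16 NNwwTtGg=16 NNwwTtgg=16 NnWwTTGg=16 NnWwTTgg=16 NnWwTtGg=16 NnWwTtgg=16 NnwwTTGg=16 NnwwTTgg=16 NnwwTtGg=16 NnwwTtgg=16
NnWwTtgg hits 16/256; gcd=16; 16÷16/256÷16 = 1/16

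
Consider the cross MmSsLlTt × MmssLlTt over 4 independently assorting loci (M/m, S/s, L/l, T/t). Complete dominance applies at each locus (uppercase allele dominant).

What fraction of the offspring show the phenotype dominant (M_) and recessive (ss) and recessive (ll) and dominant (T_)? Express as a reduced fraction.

P(M_ ss ll T_) = 9/128

MmSsLlTt gametes: MSLT×1, MSLt×1, MSlT×1, MSlt×1, MsLT×1, MsLt×1, MslT×1, Mslt×1, mSLT×1, mSLt×1, mSlT×1, mSlt×1, msLT×1, msLt×1, mslT×1, mslt×1
MmssLlTt gametes: MsLT×2, MsLt×2, MslT×2, Mslt×2, msLT×2, msLt×2, mslT×2, mslt×2
MmSsLlTt×MmssLlTt grid (16·16=256): MMSsLLTT=2 MMSsLLTt=4 MMSsLLtt=2 MMSsLlTT=4 MMSsLlTt=8 MMSsLltt=4 MMSsllTT=2 MMSsllTt=4 MMSslltt=2 MMssLLTT=2 MMssLLTt=4 MMssLLtt=2 MMssLlTT=4 MMssLlTt=8 MMssLltt=4 MMssllTT=2 MMssllTt=4 MMsslltt=2 MmSsLLTT=4 MmSsLLTt=8 MmSsLLtt=4 MmSsLlTT=8 MmSsLlTt=16 MmSsLltt=8 MmSsllTT=4 MmSsllTt=8 MmSslltt=4 MmssLLTT=4 MmssLLTt=8 MmssLLtt=4 MmssLlTT=8 MmssLlTt=16 MmssLltt=8 MmssllTT=4 MmssllTt=8 Mmsslltt=4 mmSsLLTT=2 mmSsLLTt=4 mmSsLLtt=2 mmSsLlTT=4 mmSsLlTt=8 mmSsLltt=4 mmSsllTT=2 mmSsllTt=4 mmSslltt=2 mmssLLTT=2 mmssLLTt=4 mmssLLtt=2 mmssLlTT=4 mmssLlTt=8 mmssLltt=4 mmssllTT=2 mmssllTt=4 mmsslltt=2
M_ ss ll T_ hits 18/256; gcd=2; 18÷2/256÷2 = 9/128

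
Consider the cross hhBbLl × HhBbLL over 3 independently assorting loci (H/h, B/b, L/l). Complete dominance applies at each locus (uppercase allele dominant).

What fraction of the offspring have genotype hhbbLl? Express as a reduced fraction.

P(hhbbLl) = 1/16

hhBbLl gametes: hBL×2, hBl×2, hbL×2, hbl×2
HhBbLL gametes: HBL×2, HbL×2, hBL×2, hbL×2
hhBbLl×HhBbLL grid (8·8=64): HhBBLL=4 HhBBLl=4 HhBbLL=8 HhBbLl=8 HhbbLL=4 HhbbLl=4 hhBBLL=4 hhBBLl=4 hhBbLL=8 hhBbLl=8 hhbbLL=4 hhbbLl=4
hhbbLl hits 4/64; gcd=4; 4÷4/64÷4 = 1/16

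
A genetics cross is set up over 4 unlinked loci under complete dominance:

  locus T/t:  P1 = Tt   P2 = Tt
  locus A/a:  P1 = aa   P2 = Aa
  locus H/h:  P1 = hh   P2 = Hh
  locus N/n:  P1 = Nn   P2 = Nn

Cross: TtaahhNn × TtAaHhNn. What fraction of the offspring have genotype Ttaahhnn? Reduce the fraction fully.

P(Ttaahhnn) = 1/32

TtaahhNn gametes: TahN×4, Tahn×4, tahN×4, tahn×4
TtAaHhNn gametes: TAHN×1, TAHn×1, TAhN×1, TAhn×1, TaHN×1, TaHn×1, TahN×1, Tahn×1, tAHN×1, tAHn×1, tAhN×1, tAhn×1, taHN×1, taHn×1, tahN×1, tahn×1
TtaahhNn×TtAaHhNn grid (16·16=256): TTAaHhNN=4 TTAaHhNn=8 TTAaHhnn=4 TTAahhNN=4 TTAahhNn=8 TTAahhnn=4 TTaaHhNN=4 TTaaHhNn=8 TTaaHhnn=4 TTaahhNN=4 TTaahhNn=8 TTaahhnn=4 TtAaHhNN=8 TtAaHhNn=16 TtAaHhnn=8 TtAahhNN=8 TtAahhNn=16 TtAahhnn=8 TtaaHhNN=8 TtaaHhNn=16 TtaaHhnn=8 TtaahhNN=8 TtaahhNn=16 Ttaahhnn=8 ttAaHhNN=4 ttAaHhNn=8 ttAaHhnn=4 ttAahhNN=4 ttAahhNn=8 ttAahhnn=4 ttaaHhNN=4 ttaaHhNn=8 ttaaHhnn=4 ttaahhNN=4 ttaahhNn=8 ttaahhnn=4
Ttaahhnn hits 8/256; gcd=8; 8÷8/256÷8 = 1/32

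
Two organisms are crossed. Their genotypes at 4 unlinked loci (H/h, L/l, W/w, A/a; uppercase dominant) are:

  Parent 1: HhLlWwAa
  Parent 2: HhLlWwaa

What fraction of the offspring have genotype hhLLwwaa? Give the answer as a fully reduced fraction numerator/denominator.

HhLlWwAa gametes: HLWA×1, HLWa×1, HLwA×1, HLwa×1, HlWA×1, HlWa×1, HlwA×1, Hlwa×1, hLWA×1, hLWa×1, hLwA×1, hLwa×1, hlWA×1, hlWa×1, hlwA×1, hlwa×1
HhLlWwaa gametes: HLWa×2, HLwa×2, HlWa×2, Hlwa×2, hLWa×2, hLwa×2, hlWa×2, hlwa×2
HhLlWwAa×HhLlWwaa grid (16·16=256): HHLLWWAa=2 HHLLWWaa=2 HHLLWwAa=4 HHLLWwaa=4 HHLLwwAa=2 HHLLwwaa=2 HHLlWWAa=4 HHLlWWaa=4 HHLlWwAa=8 HHLlWwaa=8 HHLlwwAa=4 HHLlwwaa=4 HHllWWAa=2 HHllWWaa=2 HHllWwAa=4 HHllWwaa=4 HHllwwAa=2 HHllwwaa=2 HhLLWWAa=4 HhLLWWaa=4 HhLLWwAa=8 HhLLWwaa=8 HhLLwwAa=4 HhLLwwaa=4 HhLlWWAa=8 HhLlWWaa=8 HhLlWwAa=16 HhLlWwaa=16 HhLlwwAa=8 HhLlwwaa=8 HhllWWAa=4 HhllWWaa=4 HhllWwAa=8 HhllWwaa=8 HhllwwAa=4 Hhllwwaa=4 hhLLWWAa=2 hhLLWWaa=2 hhLLWwAa=4 hhLLWwaa=4 hhLLwwAa=2 hhLLwwaa=2 hhLlWWAa=4 hhLlWWaa=4 hhLlWwAa=8 hhLlWwaa=8 hhLlwwAa=4 hhLlwwaa=4 hhllWWAa=2 hhllWWaa=2 hhllWwAa=4 hhllWwaa=4 hhllwwAa=2 hhllwwaa=2
hhLLwwaa hits 2/256; gcd=2; 2÷2/256÷2 = 1/128

P(hhLLwwaa) = 1/128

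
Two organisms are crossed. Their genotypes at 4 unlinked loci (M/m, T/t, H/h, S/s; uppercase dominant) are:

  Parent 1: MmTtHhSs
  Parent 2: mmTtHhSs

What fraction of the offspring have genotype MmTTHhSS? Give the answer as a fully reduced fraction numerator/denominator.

P(MmTTHhSS) = 1/64

MmTtHhSs gametes: MTHS×1, MTHs×1, MThS×1, MThs×1, MtHS×1, MtHs×1, MthS×1, Mths×1, mTHS×1, mTHs×1, mThS×1, mThs×1, mtHS×1, mtHs×1, mthS×1, mths×1
mmTtHhSs gametes: mTHS×2, mTHs×2, mThS×2, mThs×2, mtHS×2, mtHs×2, mthS×2, mths×2
MmTtHhSs×mmTtHhSs grid (16·16=256): MmTTHHSS=2 MmTTHHSs=4 MmTTHHss=2 MmTTHhSS=4 MmTTHhSs=8 MmTTHhss=4 MmTThhSS=2 MmTThhSs=4 MmTThhss=2 MmTtHHSS=4 MmTtHHSs=8 MmTtHHss=4 MmTtHhSS=8 MmTtHhSs=16 MmTtHhss=8 MmTthhSS=4 MmTthhSs=8 MmTthhss=4 MmttHHSS=2 MmttHHSs=4 MmttHHss=2 MmttHhSS=4 MmttHhSs=8 MmttHhss=4 MmtthhSS=2 MmtthhSs=4 Mmtthhss=2 mmTTHHSS=2 mmTTHHSs=4 mmTTHHss=2 mmTTHhSS=4 mmTTHhSs=8 mmTTHhss=4 mmTThhSS=2 mmTThhSs=4 mmTThhss=2 mmTtHHSS=4 mmTtHHSs=8 mmTtHHss=4 mmTtHhSS=8 mmTtHhSs=16 mmTtHhss=8 mmTthhSS=4 mmTthhSs=8 mmTthhss=4 mmttHHSS=2 mmttHHSs=4 mmttHHss=2 mmttHhSS=4 mmttHhSs=8 mmttHhss=4 mmtthhSS=2 mmtthhSs=4 mmtthhss=2
MmTTHhSS hits 4/256; gcd=4; 4÷4/256÷4 = 1/64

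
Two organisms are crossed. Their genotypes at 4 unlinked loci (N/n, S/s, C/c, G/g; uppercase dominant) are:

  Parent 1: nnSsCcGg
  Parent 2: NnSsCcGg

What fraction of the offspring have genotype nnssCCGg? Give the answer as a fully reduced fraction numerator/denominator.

nnSsCcGg gametes: nSCG×2, nSCg×2, nScG×2, nScg×2, nsCG×2, nsCg×2, nscG×2, nscg×2
NnSsCcGg gametes: NSCG×1, NSCg×1, NScG×1, NScg×1, NsCG×1, NsCg×1, NscG×1, Nscg×1, nSCG×1, nSCg×1, nScG×1, nScg×1, nsCG×1, nsCg×1, nscG×1, nscg×1
nnSsCcGg×NnSsCcGg grid (16·16=256): NnSSCCGG=2 NnSSCCGg=4 NnSSCCgg=2 NnSSCcGG=4 NnSSCcGg=8 NnSSCcgg=4 NnSSccGG=2 NnSSccGg=4 NnSSccgg=2 NnSsCCGG=4 NnSsCCGg=8 NnSsCCgg=4 NnSsCcGG=8 NnSsCcGg=16 NnSsCcgg=8 NnSsccGG=4 NnSsccGg=8 NnSsccgg=4 NnssCCGG=2 NnssCCGg=4 NnssCCgg=2 NnssCcGG=4 NnssCcGg=8 NnssCcgg=4 NnssccGG=2 NnssccGg=4 Nnssccgg=2 nnSSCCGG=2 nnSSCCGg=4 nnSSCCgg=2 nnSSCcGG=4 nnSSCcGg=8 nnSSCcgg=4 nnSSccGG=2 nnSSccGg=4 nnSSccgg=2 nnSsCCGG=4 nnSsCCGg=8 nnSsCCgg=4 nnSsCcGG=8 nnSsCcGg=16 nnSsCcgg=8 nnSsccGG=4 nnSsccGg=8 nnSsccgg=4 nnssCCGG=2 nnssCCGg=4 nnssCCgg=2 nnssCcGG=4 nnssCcGg=8 nnssCcgg=4 nnssccGG=2 nnssccGg=4 nnssccgg=2
nnssCCGg hits 4/256; gcd=4; 4÷4/256÷4 = 1/64

P(nnssCCGg) = 1/64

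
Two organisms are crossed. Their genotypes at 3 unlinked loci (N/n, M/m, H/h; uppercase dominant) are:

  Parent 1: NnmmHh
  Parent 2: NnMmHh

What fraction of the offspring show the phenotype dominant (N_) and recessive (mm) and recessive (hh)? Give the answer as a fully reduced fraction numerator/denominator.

NnmmHh gametes: NmH×2, Nmh×2, nmH×2, nmh×2
NnMmHh gametes: NMH×1, NMh×1, NmH×1, Nmh×1, nMH×1, nMh×1, nmH×1, nmh×1
NnmmHh×NnMmHh grid (8·8=64): NNMmHH=2 NNMmHh=4 NNMmhh=2 NNmmHH=2 NNmmHh=4 NNmmhh=2 NnMmHH=4 NnMmHh=8 NnMmhh=4 NnmmHH=4 NnmmHh=8 Nnmmhh=4 nnMmHH=2 nnMmHh=4 nnMmhh=2 nnmmHH=2 nnmmHh=4 nnmmhh=2
N_ mm hh hits 6/64; gcd=2; 6÷2/64÷2 = 3/32

P(N_ mm hh) = 3/32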